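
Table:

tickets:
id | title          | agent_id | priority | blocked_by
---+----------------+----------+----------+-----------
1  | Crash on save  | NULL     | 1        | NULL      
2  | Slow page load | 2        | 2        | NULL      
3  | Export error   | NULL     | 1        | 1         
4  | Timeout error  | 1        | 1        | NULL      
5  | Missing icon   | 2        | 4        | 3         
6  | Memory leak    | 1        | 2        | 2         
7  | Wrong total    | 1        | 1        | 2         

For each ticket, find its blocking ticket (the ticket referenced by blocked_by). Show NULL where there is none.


This is a self-join: tickets is joined to a second copy of itself, matching each row's blocked_by to another row's id. Use LEFT JOIN so rows with blocked_by=NULL are kept.
  - ticket 1 (Crash on save): blocked_by=NULL -> NULL
  - ticket 2 (Slow page load): blocked_by=NULL -> NULL
  - ticket 3 (Export error): blocked_by=1 -> Crash on save
  - ticket 4 (Timeout error): blocked_by=NULL -> NULL
  - ticket 5 (Missing icon): blocked_by=3 -> Export error
  - ticket 6 (Memory leak): blocked_by=2 -> Slow page load
  - ticket 7 (Wrong total): blocked_by=2 -> Slow page load

SQL:
SELECT a.title AS item, b.title AS blocked_by
FROM tickets a
LEFT JOIN tickets b ON a.blocked_by = b.id

Result:
item           | blocked_by    
---------------+---------------
Crash on save  | NULL          
Slow page load | NULL          
Export error   | Crash on save 
Timeout error  | NULL          
Missing icon   | Export error  
Memory leak    | Slow page load
Wrong total    | Slow page load


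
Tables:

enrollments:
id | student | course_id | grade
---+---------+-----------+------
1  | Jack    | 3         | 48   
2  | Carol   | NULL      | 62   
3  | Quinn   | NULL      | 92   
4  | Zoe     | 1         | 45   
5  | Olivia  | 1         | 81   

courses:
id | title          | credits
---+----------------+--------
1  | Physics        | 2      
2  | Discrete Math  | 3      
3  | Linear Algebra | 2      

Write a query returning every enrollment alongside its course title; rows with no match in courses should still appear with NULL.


LEFT JOIN keeps every row from enrollments (the left table); where course_id has no match in courses, the course columns become NULL. Walk through each enrollment:
  - enrollment 1 (Jack): course_id=3 -> matches Linear Algebra
  - enrollment 2 (Carol): course_id=NULL, no match -> kept with NULL
  - enrollment 3 (Quinn): course_id=NULL, no match -> kept with NULL
  - enrollment 4 (Zoe): course_id=1 -> matches Physics
  - enrollment 5 (Olivia): course_id=1 -> matches Physics
All 5 rows appear; 2 have NULL course.

SQL:
SELECT a.student, b.title AS course
FROM enrollments a
LEFT JOIN courses b ON a.course_id = b.id

Result:
student | course        
--------+---------------
Jack    | Linear Algebra
Carol   | NULL          
Quinn   | NULL          
Zoe     | Physics       
Olivia  | Physics       


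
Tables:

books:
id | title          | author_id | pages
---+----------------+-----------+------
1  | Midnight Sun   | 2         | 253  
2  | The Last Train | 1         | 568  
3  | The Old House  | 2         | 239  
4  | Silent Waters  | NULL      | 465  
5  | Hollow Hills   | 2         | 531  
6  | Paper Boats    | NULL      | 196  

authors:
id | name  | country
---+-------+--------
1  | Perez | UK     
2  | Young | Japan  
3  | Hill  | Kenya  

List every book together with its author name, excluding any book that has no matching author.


INNER JOIN keeps only books rows whose author_id matches an id in authors. Walk through each book:
  - book 1 (Midnight Sun): author_id=2 -> matches Young
  - book 2 (The Last Train): author_id=1 -> matches Perez
  - book 3 (The Old House): author_id=2 -> matches Young
  - book 4 (Silent Waters): author_id=NULL, no match -> dropped
  - book 5 (Hollow Hills): author_id=2 -> matches Young
  - book 6 (Paper Boats): author_id=NULL, no match -> dropped
So 2 of 6 rows are dropped.

SQL:
SELECT a.title, b.name AS author
FROM books a
INNER JOIN authors b ON a.author_id = b.id

Result:
title          | author
---------------+-------
Midnight Sun   | Young 
The Last Train | Perez 
The Old House  | Young 
Hollow Hills   | Young 


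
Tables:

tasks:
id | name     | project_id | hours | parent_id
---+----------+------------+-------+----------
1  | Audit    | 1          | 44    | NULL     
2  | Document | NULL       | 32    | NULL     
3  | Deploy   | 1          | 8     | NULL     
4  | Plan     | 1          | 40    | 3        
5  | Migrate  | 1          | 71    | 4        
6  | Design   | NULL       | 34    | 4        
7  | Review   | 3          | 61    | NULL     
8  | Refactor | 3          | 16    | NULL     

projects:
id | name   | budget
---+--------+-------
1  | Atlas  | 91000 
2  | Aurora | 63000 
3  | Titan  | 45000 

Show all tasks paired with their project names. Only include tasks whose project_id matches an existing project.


INNER JOIN keeps only tasks rows whose project_id matches an id in projects. Walk through each task:
  - task 1 (Audit): project_id=1 -> matches Atlas
  - task 2 (Document): project_id=NULL, no match -> dropped
  - task 3 (Deploy): project_id=1 -> matches Atlas
  - task 4 (Plan): project_id=1 -> matches Atlas
  - task 5 (Migrate): project_id=1 -> matches Atlas
  - task 6 (Design): project_id=NULL, no match -> dropped
  - task 7 (Review): project_id=3 -> matches Titan
  - task 8 (Refactor): project_id=3 -> matches Titan
So 2 of 8 rows are dropped.

SQL:
SELECT a.name, b.name AS project
FROM tasks a
INNER JOIN projects b ON a.project_id = b.id

Result:
name     | project
---------+--------
Audit    | Atlas  
Deploy   | Atlas  
Plan     | Atlas  
Migrate  | Atlas  
Review   | Titan  
Refactor | Titan  


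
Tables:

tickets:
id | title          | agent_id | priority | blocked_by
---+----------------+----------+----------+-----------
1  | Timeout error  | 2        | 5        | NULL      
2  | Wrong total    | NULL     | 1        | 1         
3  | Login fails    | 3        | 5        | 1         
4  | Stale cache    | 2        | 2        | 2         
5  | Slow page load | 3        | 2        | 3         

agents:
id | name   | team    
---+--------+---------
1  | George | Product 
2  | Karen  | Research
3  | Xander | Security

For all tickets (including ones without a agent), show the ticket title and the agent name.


LEFT JOIN keeps every row from tickets (the left table); where agent_id has no match in agents, the agent columns become NULL. Walk through each ticket:
  - ticket 1 (Timeout error): agent_id=2 -> matches Karen
  - ticket 2 (Wrong total): agent_id=NULL, no match -> kept with NULL
  - ticket 3 (Login fails): agent_id=3 -> matches Xander
  - ticket 4 (Stale cache): agent_id=2 -> matches Karen
  - ticket 5 (Slow page load): agent_id=3 -> matches Xander
All 5 rows appear; 1 has NULL agent.

SQL:
SELECT a.title, b.name AS agent
FROM tickets a
LEFT JOIN agents b ON a.agent_id = b.id

Result:
title          | agent 
---------------+-------
Timeout error  | Karen 
Wrong total    | NULL  
Login fails    | Xander
Stale cache    | Karen 
Slow page load | Xander


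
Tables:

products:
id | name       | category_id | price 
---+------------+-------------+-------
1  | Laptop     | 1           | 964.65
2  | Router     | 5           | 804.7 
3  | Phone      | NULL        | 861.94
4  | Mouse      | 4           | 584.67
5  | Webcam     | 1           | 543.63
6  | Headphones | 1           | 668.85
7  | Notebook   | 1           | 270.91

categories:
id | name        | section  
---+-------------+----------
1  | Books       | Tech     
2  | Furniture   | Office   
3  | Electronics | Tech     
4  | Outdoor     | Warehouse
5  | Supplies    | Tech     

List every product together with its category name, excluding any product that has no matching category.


INNER JOIN keeps only products rows whose category_id matches an id in categories. Walk through each product:
  - product 1 (Laptop): category_id=1 -> matches Books
  - product 2 (Router): category_id=5 -> matches Supplies
  - product 3 (Phone): category_id=NULL, no match -> dropped
  - product 4 (Mouse): category_id=4 -> matches Outdoor
  - product 5 (Webcam): category_id=1 -> matches Books
  - product 6 (Headphones): category_id=1 -> matches Books
  - product 7 (Notebook): category_id=1 -> matches Books
So 1 of 7 rows is dropped.

SQL:
SELECT a.name, b.name AS category
FROM products a
INNER JOIN categories b ON a.category_id = b.id

Result:
name       | category
-----------+---------
Laptop     | Books   
Router     | Supplies
Mouse      | Outdoor 
Webcam     | Books   
Headphones | Books   
Notebook   | Books   


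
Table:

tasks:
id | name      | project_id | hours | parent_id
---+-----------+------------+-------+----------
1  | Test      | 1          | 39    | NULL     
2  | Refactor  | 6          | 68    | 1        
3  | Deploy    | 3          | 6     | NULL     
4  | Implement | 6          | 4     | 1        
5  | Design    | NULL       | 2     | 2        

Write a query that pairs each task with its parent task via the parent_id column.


This is a self-join: tasks is joined to a second copy of itself, matching each row's parent_id to another row's id. Use LEFT JOIN so rows with parent_id=NULL are kept.
  - task 1 (Test): parent_id=NULL -> NULL
  - task 2 (Refactor): parent_id=1 -> Test
  - task 3 (Deploy): parent_id=NULL -> NULL
  - task 4 (Implement): parent_id=1 -> Test
  - task 5 (Design): parent_id=2 -> Refactor

SQL:
SELECT a.name AS item, b.name AS parent
FROM tasks a
LEFT JOIN tasks b ON a.parent_id = b.id

Result:
item      | parent  
----------+---------
Test      | NULL    
Refactor  | Test    
Deploy    | NULL    
Implement | Test    
Design    | Refactor


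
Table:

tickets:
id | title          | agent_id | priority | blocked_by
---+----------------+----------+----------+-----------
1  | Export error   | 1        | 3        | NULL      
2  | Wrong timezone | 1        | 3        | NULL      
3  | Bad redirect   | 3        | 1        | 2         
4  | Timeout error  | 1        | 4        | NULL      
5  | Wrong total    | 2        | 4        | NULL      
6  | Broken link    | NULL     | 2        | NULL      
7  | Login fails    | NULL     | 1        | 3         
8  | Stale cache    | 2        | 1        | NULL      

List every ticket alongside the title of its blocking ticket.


This is a self-join: tickets is joined to a second copy of itself, matching each row's blocked_by to another row's id. Use LEFT JOIN so rows with blocked_by=NULL are kept.
  - ticket 1 (Export error): blocked_by=NULL -> NULL
  - ticket 2 (Wrong timezone): blocked_by=NULL -> NULL
  - ticket 3 (Bad redirect): blocked_by=2 -> Wrong timezone
  - ticket 4 (Timeout error): blocked_by=NULL -> NULL
  - ticket 5 (Wrong total): blocked_by=NULL -> NULL
  - ticket 6 (Broken link): blocked_by=NULL -> NULL
  - ticket 7 (Login fails): blocked_by=3 -> Bad redirect
  - ticket 8 (Stale cache): blocked_by=NULL -> NULL

SQL:
SELECT a.title AS item, b.title AS blocked_by
FROM tickets a
LEFT JOIN tickets b ON a.blocked_by = b.id

Result:
item           | blocked_by    
---------------+---------------
Export error   | NULL          
Wrong timezone | NULL          
Bad redirect   | Wrong timezone
Timeout error  | NULL          
Wrong total    | NULL          
Broken link    | NULL          
Login fails    | Bad redirect  
Stale cache    | NULL          


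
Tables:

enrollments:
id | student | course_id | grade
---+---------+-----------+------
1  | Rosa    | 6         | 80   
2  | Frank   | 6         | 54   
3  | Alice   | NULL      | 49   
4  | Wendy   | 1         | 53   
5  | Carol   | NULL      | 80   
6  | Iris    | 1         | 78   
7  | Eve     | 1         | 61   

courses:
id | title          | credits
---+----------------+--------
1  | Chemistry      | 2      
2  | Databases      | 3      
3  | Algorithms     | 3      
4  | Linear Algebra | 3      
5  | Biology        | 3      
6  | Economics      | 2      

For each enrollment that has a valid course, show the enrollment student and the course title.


INNER JOIN keeps only enrollments rows whose course_id matches an id in courses. Walk through each enrollment:
  - enrollment 1 (Rosa): course_id=6 -> matches Economics
  - enrollment 2 (Frank): course_id=6 -> matches Economics
  - enrollment 3 (Alice): course_id=NULL, no match -> dropped
  - enrollment 4 (Wendy): course_id=1 -> matches Chemistry
  - enrollment 5 (Carol): course_id=NULL, no match -> dropped
  - enrollment 6 (Iris): course_id=1 -> matches Chemistry
  - enrollment 7 (Eve): course_id=1 -> matches Chemistry
So 2 of 7 rows are dropped.

SQL:
SELECT a.student, b.title AS course
FROM enrollments a
INNER JOIN courses b ON a.course_id = b.id

Result:
student | course   
--------+----------
Rosa    | Economics
Frank   | Economics
Wendy   | Chemistry
Iris    | Chemistry
Eve     | Chemistry


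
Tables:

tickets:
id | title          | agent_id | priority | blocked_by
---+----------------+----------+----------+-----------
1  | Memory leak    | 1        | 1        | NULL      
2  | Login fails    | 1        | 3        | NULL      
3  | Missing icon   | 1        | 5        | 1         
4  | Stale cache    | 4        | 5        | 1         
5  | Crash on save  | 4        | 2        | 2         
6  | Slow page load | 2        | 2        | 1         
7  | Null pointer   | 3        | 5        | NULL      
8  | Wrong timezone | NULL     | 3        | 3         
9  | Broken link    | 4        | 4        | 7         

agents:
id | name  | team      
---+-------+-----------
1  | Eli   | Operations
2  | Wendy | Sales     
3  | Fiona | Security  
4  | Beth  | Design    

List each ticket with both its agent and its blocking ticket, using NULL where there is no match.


Two LEFT JOINs from the same base table tickets: one to agents via agent_id, one to tickets itself via blocked_by. Both are LEFT so every ticket is preserved.
Match against agents:
  - ticket 1 (Memory leak): agent_id=1 -> matches Eli
  - ticket 2 (Login fails): agent_id=1 -> matches Eli
  - ticket 3 (Missing icon): agent_id=1 -> matches Eli
  - ticket 4 (Stale cache): agent_id=4 -> matches Beth
  - ticket 5 (Crash on save): agent_id=4 -> matches Beth
  - ticket 6 (Slow page load): agent_id=2 -> matches Wendy
  - ticket 7 (Null pointer): agent_id=3 -> matches Fiona
  - ticket 8 (Wrong timezone): agent_id=NULL, no match -> kept with NULL
  - ticket 9 (Broken link): agent_id=4 -> matches Beth
Match against tickets (self):
  - ticket 1 (Memory leak): blocked_by=NULL -> NULL
  - ticket 2 (Login fails): blocked_by=NULL -> NULL
  - ticket 3 (Missing icon): blocked_by=1 -> Memory leak
  - ticket 4 (Stale cache): blocked_by=1 -> Memory leak
  - ticket 5 (Crash on save): blocked_by=2 -> Login fails
  - ticket 6 (Slow page load): blocked_by=1 -> Memory leak
  - ticket 7 (Null pointer): blocked_by=NULL -> NULL
  - ticket 8 (Wrong timezone): blocked_by=3 -> Missing icon
  - ticket 9 (Broken link): blocked_by=7 -> Null pointer

SQL:
SELECT a.title, b.name AS agent, c.title AS blocked_by
FROM tickets a
LEFT JOIN agents b ON a.agent_id = b.id
LEFT JOIN tickets c ON a.blocked_by = c.id

Result:
title          | agent | blocked_by  
---------------+-------+-------------
Memory leak    | Eli   | NULL        
Login fails    | Eli   | NULL        
Missing icon   | Eli   | Memory leak 
Stale cache    | Beth  | Memory leak 
Crash on save  | Beth  | Login fails 
Slow page load | Wendy | Memory leak 
Null pointer   | Fiona | NULL        
Wrong timezone | NULL  | Missing icon
Broken link    | Beth  | Null pointer


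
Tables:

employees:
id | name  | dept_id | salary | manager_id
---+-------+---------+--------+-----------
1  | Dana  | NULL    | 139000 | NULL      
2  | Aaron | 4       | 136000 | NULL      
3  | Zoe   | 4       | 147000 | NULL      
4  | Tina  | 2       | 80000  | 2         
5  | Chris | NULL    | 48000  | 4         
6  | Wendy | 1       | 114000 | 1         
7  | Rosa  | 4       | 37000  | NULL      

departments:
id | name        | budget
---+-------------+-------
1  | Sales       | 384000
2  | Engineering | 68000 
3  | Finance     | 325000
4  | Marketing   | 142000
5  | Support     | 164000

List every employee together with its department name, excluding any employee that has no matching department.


INNER JOIN keeps only employees rows whose dept_id matches an id in departments. Walk through each employee:
  - employee 1 (Dana): dept_id=NULL, no match -> dropped
  - employee 2 (Aaron): dept_id=4 -> matches Marketing
  - employee 3 (Zoe): dept_id=4 -> matches Marketing
  - employee 4 (Tina): dept_id=2 -> matches Engineering
  - employee 5 (Chris): dept_id=NULL, no match -> dropped
  - employee 6 (Wendy): dept_id=1 -> matches Sales
  - employee 7 (Rosa): dept_id=4 -> matches Marketing
So 2 of 7 rows are dropped.

SQL:
SELECT a.name, b.name AS department
FROM employees a
INNER JOIN departments b ON a.dept_id = b.id

Result:
name  | department 
------+------------
Aaron | Marketing  
Zoe   | Marketing  
Tina  | Engineering
Wendy | Sales      
Rosa  | Marketing  


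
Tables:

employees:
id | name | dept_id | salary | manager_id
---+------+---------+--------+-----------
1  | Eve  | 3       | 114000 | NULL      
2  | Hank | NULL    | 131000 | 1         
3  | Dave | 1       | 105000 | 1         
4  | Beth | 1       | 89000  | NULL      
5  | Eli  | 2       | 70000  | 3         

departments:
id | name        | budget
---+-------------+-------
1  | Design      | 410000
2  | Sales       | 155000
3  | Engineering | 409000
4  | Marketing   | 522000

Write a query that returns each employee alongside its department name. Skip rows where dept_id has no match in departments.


INNER JOIN keeps only employees rows whose dept_id matches an id in departments. Walk through each employee:
  - employee 1 (Eve): dept_id=3 -> matches Engineering
  - employee 2 (Hank): dept_id=NULL, no match -> dropped
  - employee 3 (Dave): dept_id=1 -> matches Design
  - employee 4 (Beth): dept_id=1 -> matches Design
  - employee 5 (Eli): dept_id=2 -> matches Sales
So 1 of 5 rows is dropped.

SQL:
SELECT a.name, b.name AS department
FROM employees a
INNER JOIN departments b ON a.dept_id = b.id

Result:
name | department 
-----+------------
Eve  | Engineering
Dave | Design     
Beth | Design     
Eli  | Sales      


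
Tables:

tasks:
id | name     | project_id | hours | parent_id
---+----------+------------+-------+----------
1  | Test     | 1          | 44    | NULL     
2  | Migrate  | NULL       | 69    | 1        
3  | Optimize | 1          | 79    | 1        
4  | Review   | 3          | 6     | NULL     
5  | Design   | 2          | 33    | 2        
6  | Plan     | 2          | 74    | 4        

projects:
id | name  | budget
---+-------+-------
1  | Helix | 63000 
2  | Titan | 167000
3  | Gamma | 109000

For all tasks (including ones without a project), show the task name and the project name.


LEFT JOIN keeps every row from tasks (the left table); where project_id has no match in projects, the project columns become NULL. Walk through each task:
  - task 1 (Test): project_id=1 -> matches Helix
  - task 2 (Migrate): project_id=NULL, no match -> kept with NULL
  - task 3 (Optimize): project_id=1 -> matches Helix
  - task 4 (Review): project_id=3 -> matches Gamma
  - task 5 (Design): project_id=2 -> matches Titan
  - task 6 (Plan): project_id=2 -> matches Titan
All 6 rows appear; 1 has NULL project.

SQL:
SELECT a.name, b.name AS project
FROM tasks a
LEFT JOIN projects b ON a.project_id = b.id

Result:
name     | project
---------+--------
Test     | Helix  
Migrate  | NULL   
Optimize | Helix  
Review   | Gamma  
Design   | Titan  
Plan     | Titan  


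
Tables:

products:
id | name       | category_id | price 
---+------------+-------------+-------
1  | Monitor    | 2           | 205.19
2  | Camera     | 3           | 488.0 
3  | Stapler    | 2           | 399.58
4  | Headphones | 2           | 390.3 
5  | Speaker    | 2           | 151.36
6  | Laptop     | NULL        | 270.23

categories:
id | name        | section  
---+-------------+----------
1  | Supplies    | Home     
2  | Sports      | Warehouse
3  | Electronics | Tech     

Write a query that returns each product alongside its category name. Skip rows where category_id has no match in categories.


INNER JOIN keeps only products rows whose category_id matches an id in categories. Walk through each product:
  - product 1 (Monitor): category_id=2 -> matches Sports
  - product 2 (Camera): category_id=3 -> matches Electronics
  - product 3 (Stapler): category_id=2 -> matches Sports
  - product 4 (Headphones): category_id=2 -> matches Sports
  - product 5 (Speaker): category_id=2 -> matches Sports
  - product 6 (Laptop): category_id=NULL, no match -> dropped
So 1 of 6 rows is dropped.

SQL:
SELECT a.name, b.name AS category
FROM products a
INNER JOIN categories b ON a.category_id = b.id

Result:
name       | category   
-----------+------------
Monitor    | Sports     
Camera     | Electronics
Stapler    | Sports     
Headphones | Sports     
Speaker    | Sports     


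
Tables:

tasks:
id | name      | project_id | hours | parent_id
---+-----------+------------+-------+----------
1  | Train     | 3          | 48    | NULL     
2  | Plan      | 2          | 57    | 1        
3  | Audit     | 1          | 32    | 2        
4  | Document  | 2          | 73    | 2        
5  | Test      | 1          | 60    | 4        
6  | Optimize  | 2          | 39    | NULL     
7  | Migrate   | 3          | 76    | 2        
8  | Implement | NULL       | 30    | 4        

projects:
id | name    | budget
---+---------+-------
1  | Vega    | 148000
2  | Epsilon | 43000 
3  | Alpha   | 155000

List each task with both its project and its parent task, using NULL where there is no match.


Two LEFT JOINs from the same base table tasks: one to projects via project_id, one to tasks itself via parent_id. Both are LEFT so every task is preserved.
Match against projects:
  - task 1 (Train): project_id=3 -> matches Alpha
  - task 2 (Plan): project_id=2 -> matches Epsilon
  - task 3 (Audit): project_id=1 -> matches Vega
  - task 4 (Document): project_id=2 -> matches Epsilon
  - task 5 (Test): project_id=1 -> matches Vega
  - task 6 (Optimize): project_id=2 -> matches Epsilon
  - task 7 (Migrate): project_id=3 -> matches Alpha
  - task 8 (Implement): project_id=NULL, no match -> kept with NULL
Match against tasks (self):
  - task 1 (Train): parent_id=NULL -> NULL
  - task 2 (Plan): parent_id=1 -> Train
  - task 3 (Audit): parent_id=2 -> Plan
  - task 4 (Document): parent_id=2 -> Plan
  - task 5 (Test): parent_id=4 -> Document
  - task 6 (Optimize): parent_id=NULL -> NULL
  - task 7 (Migrate): parent_id=2 -> Plan
  - task 8 (Implement): parent_id=4 -> Document

SQL:
SELECT a.name, b.name AS project, c.name AS parent
FROM tasks a
LEFT JOIN projects b ON a.project_id = b.id
LEFT JOIN tasks c ON a.parent_id = c.id

Result:
name      | project | parent  
----------+---------+---------
Train     | Alpha   | NULL    
Plan      | Epsilon | Train   
Audit     | Vega    | Plan    
Document  | Epsilon | Plan    
Test      | Vega    | Document
Optimize  | Epsilon | NULL    
Migrate   | Alpha   | Plan    
Implement | NULL    | Document


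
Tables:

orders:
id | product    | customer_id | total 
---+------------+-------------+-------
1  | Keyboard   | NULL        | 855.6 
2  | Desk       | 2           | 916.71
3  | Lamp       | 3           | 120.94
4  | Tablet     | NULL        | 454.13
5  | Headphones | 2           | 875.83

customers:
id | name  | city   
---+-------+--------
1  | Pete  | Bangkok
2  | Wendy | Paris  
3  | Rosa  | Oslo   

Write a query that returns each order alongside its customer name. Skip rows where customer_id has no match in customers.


INNER JOIN keeps only orders rows whose customer_id matches an id in customers. Walk through each order:
  - order 1 (Keyboard): customer_id=NULL, no match -> dropped
  - order 2 (Desk): customer_id=2 -> matches Wendy
  - order 3 (Lamp): customer_id=3 -> matches Rosa
  - order 4 (Tablet): customer_id=NULL, no match -> dropped
  - order 5 (Headphones): customer_id=2 -> matches Wendy
So 2 of 5 rows are dropped.

SQL:
SELECT a.product, b.name AS customer
FROM orders a
INNER JOIN customers b ON a.customer_id = b.id

Result:
product    | customer
-----------+---------
Desk       | Wendy   
Lamp       | Rosa    
Headphones | Wendy   


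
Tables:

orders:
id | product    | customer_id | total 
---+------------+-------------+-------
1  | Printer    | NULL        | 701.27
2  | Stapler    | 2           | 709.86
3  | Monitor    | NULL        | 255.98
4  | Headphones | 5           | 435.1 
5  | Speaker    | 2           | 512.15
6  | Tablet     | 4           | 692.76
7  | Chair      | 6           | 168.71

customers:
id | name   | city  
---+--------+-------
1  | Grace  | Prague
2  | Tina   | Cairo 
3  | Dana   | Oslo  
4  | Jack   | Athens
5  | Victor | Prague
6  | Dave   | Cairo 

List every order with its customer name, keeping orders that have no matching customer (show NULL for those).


LEFT JOIN keeps every row from orders (the left table); where customer_id has no match in customers, the customer columns become NULL. Walk through each order:
  - order 1 (Printer): customer_id=NULL, no match -> kept with NULL
  - order 2 (Stapler): customer_id=2 -> matches Tina
  - order 3 (Monitor): customer_id=NULL, no match -> kept with NULL
  - order 4 (Headphones): customer_id=5 -> matches Victor
  - order 5 (Speaker): customer_id=2 -> matches Tina
  - order 6 (Tablet): customer_id=4 -> matches Jack
  - order 7 (Chair): customer_id=6 -> matches Dave
All 7 rows appear; 2 have NULL customer.

SQL:
SELECT a.product, b.name AS customer
FROM orders a
LEFT JOIN customers b ON a.customer_id = b.id

Result:
product    | customer
-----------+---------
Printer    | NULL    
Stapler    | Tina    
Monitor    | NULL    
Headphones | Victor  
Speaker    | Tina    
Tablet     | Jack    
Chair      | Dave    


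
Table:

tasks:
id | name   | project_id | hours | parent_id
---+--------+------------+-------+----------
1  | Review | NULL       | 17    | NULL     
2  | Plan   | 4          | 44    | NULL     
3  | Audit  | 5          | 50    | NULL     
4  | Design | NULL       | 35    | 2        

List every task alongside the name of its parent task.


This is a self-join: tasks is joined to a second copy of itself, matching each row's parent_id to another row's id. Use LEFT JOIN so rows with parent_id=NULL are kept.
  - task 1 (Review): parent_id=NULL -> NULL
  - task 2 (Plan): parent_id=NULL -> NULL
  - task 3 (Audit): parent_id=NULL -> NULL
  - task 4 (Design): parent_id=2 -> Plan

SQL:
SELECT a.name AS item, b.name AS parent
FROM tasks a
LEFT JOIN tasks b ON a.parent_id = b.id

Result:
item   | parent
-------+-------
Review | NULL  
Plan   | NULL  
Audit  | NULL  
Design | Plan  


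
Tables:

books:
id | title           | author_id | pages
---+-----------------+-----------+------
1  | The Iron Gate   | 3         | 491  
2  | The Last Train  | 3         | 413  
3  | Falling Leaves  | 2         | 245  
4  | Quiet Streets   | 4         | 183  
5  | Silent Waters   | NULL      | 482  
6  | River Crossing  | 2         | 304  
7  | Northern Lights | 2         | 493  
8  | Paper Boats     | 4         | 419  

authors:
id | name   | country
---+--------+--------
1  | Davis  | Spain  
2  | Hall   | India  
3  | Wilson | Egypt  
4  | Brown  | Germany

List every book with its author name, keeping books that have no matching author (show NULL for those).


LEFT JOIN keeps every row from books (the left table); where author_id has no match in authors, the author columns become NULL. Walk through each book:
  - book 1 (The Iron Gate): author_id=3 -> matches Wilson
  - book 2 (The Last Train): author_id=3 -> matches Wilson
  - book 3 (Falling Leaves): author_id=2 -> matches Hall
  - book 4 (Quiet Streets): author_id=4 -> matches Brown
  - book 5 (Silent Waters): author_id=NULL, no match -> kept with NULL
  - book 6 (River Crossing): author_id=2 -> matches Hall
  - book 7 (Northern Lights): author_id=2 -> matches Hall
  - book 8 (Paper Boats): author_id=4 -> matches Brown
All 8 rows appear; 1 has NULL author.

SQL:
SELECT a.title, b.name AS author
FROM books a
LEFT JOIN authors b ON a.author_id = b.id

Result:
title           | author
----------------+-------
The Iron Gate   | Wilson
The Last Train  | Wilson
Falling Leaves  | Hall  
Quiet Streets   | Brown 
Silent Waters   | NULL  
River Crossing  | Hall  
Northern Lights | Hall  
Paper Boats     | Brown 


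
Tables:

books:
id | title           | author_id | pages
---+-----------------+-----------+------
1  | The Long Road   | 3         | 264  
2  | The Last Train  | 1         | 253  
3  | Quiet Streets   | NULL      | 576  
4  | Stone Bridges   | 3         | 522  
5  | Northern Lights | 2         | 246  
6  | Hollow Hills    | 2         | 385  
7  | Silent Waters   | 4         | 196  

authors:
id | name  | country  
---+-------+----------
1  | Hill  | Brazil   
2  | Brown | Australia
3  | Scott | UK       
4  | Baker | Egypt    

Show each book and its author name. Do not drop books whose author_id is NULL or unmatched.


LEFT JOIN keeps every row from books (the left table); where author_id has no match in authors, the author columns become NULL. Walk through each book:
  - book 1 (The Long Road): author_id=3 -> matches Scott
  - book 2 (The Last Train): author_id=1 -> matches Hill
  - book 3 (Quiet Streets): author_id=NULL, no match -> kept with NULL
  - book 4 (Stone Bridges): author_id=3 -> matches Scott
  - book 5 (Northern Lights): author_id=2 -> matches Brown
  - book 6 (Hollow Hills): author_id=2 -> matches Brown
  - book 7 (Silent Waters): author_id=4 -> matches Baker
All 7 rows appear; 1 has NULL author.

SQL:
SELECT a.title, b.name AS author
FROM books a
LEFT JOIN authors b ON a.author_id = b.id

Result:
title           | author
----------------+-------
The Long Road   | Scott 
The Last Train  | Hill  
Quiet Streets   | NULL  
Stone Bridges   | Scott 
Northern Lights | Brown 
Hollow Hills    | Brown 
Silent Waters   | Baker 


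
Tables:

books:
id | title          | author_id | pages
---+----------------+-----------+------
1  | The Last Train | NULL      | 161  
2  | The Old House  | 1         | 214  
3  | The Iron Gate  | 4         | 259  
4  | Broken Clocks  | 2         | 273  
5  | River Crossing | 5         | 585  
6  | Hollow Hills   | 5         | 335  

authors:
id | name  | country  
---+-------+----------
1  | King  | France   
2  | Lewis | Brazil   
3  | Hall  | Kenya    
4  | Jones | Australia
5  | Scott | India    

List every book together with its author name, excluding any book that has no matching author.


INNER JOIN keeps only books rows whose author_id matches an id in authors. Walk through each book:
  - book 1 (The Last Train): author_id=NULL, no match -> dropped
  - book 2 (The Old House): author_id=1 -> matches King
  - book 3 (The Iron Gate): author_id=4 -> matches Jones
  - book 4 (Broken Clocks): author_id=2 -> matches Lewis
  - book 5 (River Crossing): author_id=5 -> matches Scott
  - book 6 (Hollow Hills): author_id=5 -> matches Scott
So 1 of 6 rows is dropped.

SQL:
SELECT a.title, b.name AS author
FROM books a
INNER JOIN authors b ON a.author_id = b.id

Result:
title          | author
---------------+-------
The Old House  | King  
The Iron Gate  | Jones 
Broken Clocks  | Lewis 
River Crossing | Scott 
Hollow Hills   | Scott 


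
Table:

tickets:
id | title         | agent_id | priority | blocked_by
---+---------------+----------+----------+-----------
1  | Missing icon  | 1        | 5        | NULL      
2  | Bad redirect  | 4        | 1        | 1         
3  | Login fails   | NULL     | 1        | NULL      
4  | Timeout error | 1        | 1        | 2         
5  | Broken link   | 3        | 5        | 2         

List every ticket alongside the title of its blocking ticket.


This is a self-join: tickets is joined to a second copy of itself, matching each row's blocked_by to another row's id. Use LEFT JOIN so rows with blocked_by=NULL are kept.
  - ticket 1 (Missing icon): blocked_by=NULL -> NULL
  - ticket 2 (Bad redirect): blocked_by=1 -> Missing icon
  - ticket 3 (Login fails): blocked_by=NULL -> NULL
  - ticket 4 (Timeout error): blocked_by=2 -> Bad redirect
  - ticket 5 (Broken link): blocked_by=2 -> Bad redirect

SQL:
SELECT a.title AS item, b.title AS blocked_by
FROM tickets a
LEFT JOIN tickets b ON a.blocked_by = b.id

Result:
item          | blocked_by  
--------------+-------------
Missing icon  | NULL        
Bad redirect  | Missing icon
Login fails   | NULL        
Timeout error | Bad redirect
Broken link   | Bad redirect


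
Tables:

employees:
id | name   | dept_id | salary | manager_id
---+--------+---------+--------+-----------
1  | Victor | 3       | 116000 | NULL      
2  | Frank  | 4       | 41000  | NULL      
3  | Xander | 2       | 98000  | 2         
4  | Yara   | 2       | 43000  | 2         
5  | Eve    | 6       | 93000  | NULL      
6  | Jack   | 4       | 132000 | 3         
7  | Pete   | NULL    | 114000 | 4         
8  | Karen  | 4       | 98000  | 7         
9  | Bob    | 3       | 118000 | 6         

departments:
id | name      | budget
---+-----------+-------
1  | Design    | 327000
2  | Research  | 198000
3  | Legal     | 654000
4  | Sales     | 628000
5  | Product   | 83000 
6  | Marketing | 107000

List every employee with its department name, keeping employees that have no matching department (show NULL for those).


LEFT JOIN keeps every row from employees (the left table); where dept_id has no match in departments, the department columns become NULL. Walk through each employee:
  - employee 1 (Victor): dept_id=3 -> matches Legal
  - employee 2 (Frank): dept_id=4 -> matches Sales
  - employee 3 (Xander): dept_id=2 -> matches Research
  - employee 4 (Yara): dept_id=2 -> matches Research
  - employee 5 (Eve): dept_id=6 -> matches Marketing
  - employee 6 (Jack): dept_id=4 -> matches Sales
  - employee 7 (Pete): dept_id=NULL, no match -> kept with NULL
  - employee 8 (Karen): dept_id=4 -> matches Sales
  - employee 9 (Bob): dept_id=3 -> matches Legal
All 9 rows appear; 1 has NULL department.

SQL:
SELECT a.name, b.name AS department
FROM employees a
LEFT JOIN departments b ON a.dept_id = b.id

Result:
name   | department
-------+-----------
Victor | Legal     
Frank  | Sales     
Xander | Research  
Yara   | Research  
Eve    | Marketing 
Jack   | Sales     
Pete   | NULL      
Karen  | Sales     
Bob    | Legal     


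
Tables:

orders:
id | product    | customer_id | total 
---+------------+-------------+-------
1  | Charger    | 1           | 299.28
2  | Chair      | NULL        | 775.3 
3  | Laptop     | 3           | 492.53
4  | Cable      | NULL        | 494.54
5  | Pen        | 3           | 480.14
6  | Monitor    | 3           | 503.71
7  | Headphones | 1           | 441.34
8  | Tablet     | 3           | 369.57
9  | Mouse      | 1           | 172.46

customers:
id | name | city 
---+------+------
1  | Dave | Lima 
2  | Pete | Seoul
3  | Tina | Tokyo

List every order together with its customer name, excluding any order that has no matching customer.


INNER JOIN keeps only orders rows whose customer_id matches an id in customers. Walk through each order:
  - order 1 (Charger): customer_id=1 -> matches Dave
  - order 2 (Chair): customer_id=NULL, no match -> dropped
  - order 3 (Laptop): customer_id=3 -> matches Tina
  - order 4 (Cable): customer_id=NULL, no match -> dropped
  - order 5 (Pen): customer_id=3 -> matches Tina
  - order 6 (Monitor): customer_id=3 -> matches Tina
  - order 7 (Headphones): customer_id=1 -> matches Dave
  - order 8 (Tablet): customer_id=3 -> matches Tina
  - order 9 (Mouse): customer_id=1 -> matches Dave
So 2 of 9 rows are dropped.

SQL:
SELECT a.product, b.name AS customer
FROM orders a
INNER JOIN customers b ON a.customer_id = b.id

Result:
product    | customer
-----------+---------
Charger    | Dave    
Laptop     | Tina    
Pen        | Tina    
Monitor    | Tina    
Headphones | Dave    
Tablet     | Tina    
Mouse      | Dave    


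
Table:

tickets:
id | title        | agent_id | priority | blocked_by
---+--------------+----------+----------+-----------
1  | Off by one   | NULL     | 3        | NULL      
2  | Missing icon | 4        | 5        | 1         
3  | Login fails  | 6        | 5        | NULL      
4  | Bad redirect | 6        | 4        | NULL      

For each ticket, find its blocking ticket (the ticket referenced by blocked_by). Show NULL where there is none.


This is a self-join: tickets is joined to a second copy of itself, matching each row's blocked_by to another row's id. Use LEFT JOIN so rows with blocked_by=NULL are kept.
  - ticket 1 (Off by one): blocked_by=NULL -> NULL
  - ticket 2 (Missing icon): blocked_by=1 -> Off by one
  - ticket 3 (Login fails): blocked_by=NULL -> NULL
  - ticket 4 (Bad redirect): blocked_by=NULL -> NULL

SQL:
SELECT a.title AS item, b.title AS blocked_by
FROM tickets a
LEFT JOIN tickets b ON a.blocked_by = b.id

Result:
item         | blocked_by
-------------+-----------
Off by one   | NULL      
Missing icon | Off by one
Login fails  | NULL      
Bad redirect | NULL      


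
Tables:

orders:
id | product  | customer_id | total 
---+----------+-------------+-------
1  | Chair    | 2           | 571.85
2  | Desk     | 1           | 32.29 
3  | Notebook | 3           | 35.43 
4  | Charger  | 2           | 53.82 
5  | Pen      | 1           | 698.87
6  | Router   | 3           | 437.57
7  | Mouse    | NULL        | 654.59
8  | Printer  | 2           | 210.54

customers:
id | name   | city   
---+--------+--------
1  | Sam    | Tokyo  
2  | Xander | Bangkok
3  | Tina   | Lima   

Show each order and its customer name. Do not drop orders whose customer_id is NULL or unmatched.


LEFT JOIN keeps every row from orders (the left table); where customer_id has no match in customers, the customer columns become NULL. Walk through each order:
  - order 1 (Chair): customer_id=2 -> matches Xander
  - order 2 (Desk): customer_id=1 -> matches Sam
  - order 3 (Notebook): customer_id=3 -> matches Tina
  - order 4 (Charger): customer_id=2 -> matches Xander
  - order 5 (Pen): customer_id=1 -> matches Sam
  - order 6 (Router): customer_id=3 -> matches Tina
  - order 7 (Mouse): customer_id=NULL, no match -> kept with NULL
  - order 8 (Printer): customer_id=2 -> matches Xander
All 8 rows appear; 1 has NULL customer.

SQL:
SELECT a.product, b.name AS customer
FROM orders a
LEFT JOIN customers b ON a.customer_id = b.id

Result:
product  | customer
---------+---------
Chair    | Xander  
Desk     | Sam     
Notebook | Tina    
Charger  | Xander  
Pen      | Sam     
Router   | Tina    
Mouse    | NULL    
Printer  | Xander  


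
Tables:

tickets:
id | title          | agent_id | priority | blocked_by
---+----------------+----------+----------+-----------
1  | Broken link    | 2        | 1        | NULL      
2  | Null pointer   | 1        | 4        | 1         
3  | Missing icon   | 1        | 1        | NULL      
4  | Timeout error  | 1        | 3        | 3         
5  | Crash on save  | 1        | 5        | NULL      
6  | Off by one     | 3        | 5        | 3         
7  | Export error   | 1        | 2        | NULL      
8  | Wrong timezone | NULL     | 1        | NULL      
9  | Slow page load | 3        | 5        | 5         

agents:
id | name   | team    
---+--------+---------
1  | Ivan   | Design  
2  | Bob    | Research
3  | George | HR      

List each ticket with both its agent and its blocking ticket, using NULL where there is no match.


Two LEFT JOINs from the same base table tickets: one to agents via agent_id, one to tickets itself via blocked_by. Both are LEFT so every ticket is preserved.
Match against agents:
  - ticket 1 (Broken link): agent_id=2 -> matches Bob
  - ticket 2 (Null pointer): agent_id=1 -> matches Ivan
  - ticket 3 (Missing icon): agent_id=1 -> matches Ivan
  - ticket 4 (Timeout error): agent_id=1 -> matches Ivan
  - ticket 5 (Crash on save): agent_id=1 -> matches Ivan
  - ticket 6 (Off by one): agent_id=3 -> matches George
  - ticket 7 (Export error): agent_id=1 -> matches Ivan
  - ticket 8 (Wrong timezone): agent_id=NULL, no match -> kept with NULL
  - ticket 9 (Slow page load): agent_id=3 -> matches George
Match against tickets (self):
  - ticket 1 (Broken link): blocked_by=NULL -> NULL
  - ticket 2 (Null pointer): blocked_by=1 -> Broken link
  - ticket 3 (Missing icon): blocked_by=NULL -> NULL
  - ticket 4 (Timeout error): blocked_by=3 -> Missing icon
  - ticket 5 (Crash on save): blocked_by=NULL -> NULL
  - ticket 6 (Off by one): blocked_by=3 -> Missing icon
  - ticket 7 (Export error): blocked_by=NULL -> NULL
  - ticket 8 (Wrong timezone): blocked_by=NULL -> NULL
  - ticket 9 (Slow page load): blocked_by=5 -> Crash on save

SQL:
SELECT a.title, b.name AS agent, c.title AS blocked_by
FROM tickets a
LEFT JOIN agents b ON a.agent_id = b.id
LEFT JOIN tickets c ON a.blocked_by = c.id

Result:
title          | agent  | blocked_by   
---------------+--------+--------------
Broken link    | Bob    | NULL         
Null pointer   | Ivan   | Broken link  
Missing icon   | Ivan   | NULL         
Timeout error  | Ivan   | Missing icon 
Crash on save  | Ivan   | NULL         
Off by one     | George | Missing icon 
Export error   | Ivan   | NULL         
Wrong timezone | NULL   | NULL         
Slow page load | George | Crash on save
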